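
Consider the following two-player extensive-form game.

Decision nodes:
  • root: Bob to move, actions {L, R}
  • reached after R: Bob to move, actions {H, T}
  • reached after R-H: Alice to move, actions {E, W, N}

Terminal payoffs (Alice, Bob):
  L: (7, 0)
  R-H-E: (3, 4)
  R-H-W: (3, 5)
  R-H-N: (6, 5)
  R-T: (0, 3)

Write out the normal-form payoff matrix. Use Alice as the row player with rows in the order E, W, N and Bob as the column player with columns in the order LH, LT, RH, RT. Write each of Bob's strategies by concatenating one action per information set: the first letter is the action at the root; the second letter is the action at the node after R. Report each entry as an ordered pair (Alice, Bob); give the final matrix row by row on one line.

           LH       LT       RH       RT
   E    (7,0)    (7,0)    (3,4)    (0,3)
   W    (7,0)    (7,0)    (3,5)    (0,3)
   N    (7,0)    (7,0)    (6,5)    (0,3)

E: (7,0) (7,0) (3,4) (0,3) | W: (7,0) (7,0) (3,5) (0,3) | N: (7,0) (7,0) (6,5) (0,3)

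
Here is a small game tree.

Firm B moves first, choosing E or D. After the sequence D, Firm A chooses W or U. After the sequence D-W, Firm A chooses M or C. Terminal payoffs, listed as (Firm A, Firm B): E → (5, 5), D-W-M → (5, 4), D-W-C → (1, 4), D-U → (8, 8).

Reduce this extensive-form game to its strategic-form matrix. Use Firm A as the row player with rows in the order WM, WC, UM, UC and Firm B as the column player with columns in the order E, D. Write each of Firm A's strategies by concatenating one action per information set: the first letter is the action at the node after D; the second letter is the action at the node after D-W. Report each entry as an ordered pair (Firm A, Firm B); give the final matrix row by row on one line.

            E        D
  WM    (5,5)    (5,4)
  WC    (5,5)    (1,4)
  UM    (5,5)    (8,8)
  UC    (5,5)    (8,8)

WM: (5,5) (5,4) | WC: (5,5) (1,4) | UM: (5,5) (8,8) | UC: (5,5) (8,8)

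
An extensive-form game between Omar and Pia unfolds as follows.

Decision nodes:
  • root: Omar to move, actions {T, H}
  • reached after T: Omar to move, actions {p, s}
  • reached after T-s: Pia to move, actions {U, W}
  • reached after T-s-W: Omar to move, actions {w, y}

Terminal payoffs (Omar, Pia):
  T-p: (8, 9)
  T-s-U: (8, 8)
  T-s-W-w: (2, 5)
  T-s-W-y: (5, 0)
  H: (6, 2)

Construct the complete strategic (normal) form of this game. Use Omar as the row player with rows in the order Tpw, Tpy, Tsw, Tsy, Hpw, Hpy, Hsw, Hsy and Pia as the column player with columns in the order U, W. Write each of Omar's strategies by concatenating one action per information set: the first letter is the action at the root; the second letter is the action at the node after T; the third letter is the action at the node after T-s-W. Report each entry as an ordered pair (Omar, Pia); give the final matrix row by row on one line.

Tpw: (8,9) (8,9) | Tpy: (8,9) (8,9) | Tsw: (8,8) (2,5) | Tsy: (8,8) (5,0) | Hpw: (6,2) (6,2) | Hpy: (6,2) (6,2) | Hsw: (6,2) (6,2) | Hsy: (6,2) (6,2)

            U        W
 Tpw    (8,9)    (8,9)
 Tpy    (8,9)    (8,9)
 Tsw    (8,8)    (2,5)
 Tsy    (8,8)    (5,0)
 Hpw    (6,2)    (6,2)
 Hpy    (6,2)    (6,2)
 Hsw    (6,2)    (6,2)
 Hsy    (6,2)    (6,2)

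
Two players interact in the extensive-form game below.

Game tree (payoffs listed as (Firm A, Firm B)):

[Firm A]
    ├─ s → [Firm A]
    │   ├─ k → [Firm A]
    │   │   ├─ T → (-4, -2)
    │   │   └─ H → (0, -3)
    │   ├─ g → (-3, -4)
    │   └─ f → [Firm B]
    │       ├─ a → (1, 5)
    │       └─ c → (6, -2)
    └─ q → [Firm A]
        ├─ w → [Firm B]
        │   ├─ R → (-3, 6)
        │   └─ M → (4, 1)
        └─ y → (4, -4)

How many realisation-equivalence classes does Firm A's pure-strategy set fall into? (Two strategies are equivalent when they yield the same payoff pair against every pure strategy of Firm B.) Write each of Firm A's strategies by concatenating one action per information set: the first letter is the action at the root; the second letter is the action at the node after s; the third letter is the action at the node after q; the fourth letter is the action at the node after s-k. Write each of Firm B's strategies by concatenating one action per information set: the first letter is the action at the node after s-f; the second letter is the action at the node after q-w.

Firm A has 24 pure strategies: skwT, skwH, skyT, skyH, sgwT, sgwH, sgyT, sgyH, sfwT, sfwH, sfyT, sfyH, qkwT, qkwH, qkyT, qkyH, qgwT, qgwH, qgyT, qgyH, qfwT, qfwH, qfyT, qfyH. Columns: aR, aM, cR, cM.
{skwT, skyT} → row (-4,-2) (-4,-2) (-4,-2) (-4,-2)
{skwH, skyH} → row (0,-3) (0,-3) (0,-3) (0,-3)
{sgwT, sgwH, sgyT, sgyH} → row (-3,-4) (-3,-4) (-3,-4) (-3,-4)
{sfwT, sfwH, sfyT, sfyH} → row (1,5) (1,5) (6,-2) (6,-2)
{qkwT, qkwH, qgwT, qgwH, qfwT, qfwH} → row (-3,6) (4,1) (-3,6) (4,1)
{qkyT, qkyH, qgyT, qgyH, qfyT, qfyH} → row (4,-4) (4,-4) (4,-4) (4,-4)
That's 6 distinct rows out of 24 strategies.

6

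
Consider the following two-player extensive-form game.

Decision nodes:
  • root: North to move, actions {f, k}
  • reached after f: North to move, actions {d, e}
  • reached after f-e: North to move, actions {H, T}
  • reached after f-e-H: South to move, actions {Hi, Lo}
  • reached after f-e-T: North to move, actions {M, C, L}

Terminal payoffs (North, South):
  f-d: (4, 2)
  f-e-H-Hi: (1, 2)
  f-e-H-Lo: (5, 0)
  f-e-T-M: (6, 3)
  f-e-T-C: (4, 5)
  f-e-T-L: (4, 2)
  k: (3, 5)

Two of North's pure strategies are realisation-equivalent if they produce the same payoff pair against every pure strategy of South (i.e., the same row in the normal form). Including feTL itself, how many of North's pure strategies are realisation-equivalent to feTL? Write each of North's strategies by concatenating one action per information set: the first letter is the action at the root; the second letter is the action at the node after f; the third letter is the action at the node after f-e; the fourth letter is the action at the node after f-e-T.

7

Row for feTL (columns Hi, Lo): (4,2) (4,2).
Every one of North's information sets is on the play path for some reply by South when North follows feTL.
Even so, fdHM, fdHC, fdHL, fdTM, fdTC, fdTL happen to produce the same payoff in every column — so 7 strategies share this row.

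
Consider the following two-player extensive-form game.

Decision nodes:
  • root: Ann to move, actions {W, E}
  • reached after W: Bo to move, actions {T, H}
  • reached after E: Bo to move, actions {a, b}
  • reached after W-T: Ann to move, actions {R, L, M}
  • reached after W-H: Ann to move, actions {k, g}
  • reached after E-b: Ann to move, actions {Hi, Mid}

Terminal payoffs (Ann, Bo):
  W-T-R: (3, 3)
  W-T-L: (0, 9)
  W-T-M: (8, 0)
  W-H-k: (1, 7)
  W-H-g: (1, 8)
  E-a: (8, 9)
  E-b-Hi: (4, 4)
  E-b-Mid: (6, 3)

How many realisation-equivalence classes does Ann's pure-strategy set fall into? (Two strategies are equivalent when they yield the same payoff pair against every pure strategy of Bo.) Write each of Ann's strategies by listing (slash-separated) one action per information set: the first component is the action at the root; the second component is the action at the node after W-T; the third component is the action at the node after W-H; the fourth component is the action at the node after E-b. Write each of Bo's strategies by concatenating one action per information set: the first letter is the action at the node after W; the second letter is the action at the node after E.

Ann has 24 pure strategies: W/R/k/Hi, W/R/k/Mid, W/R/g/Hi, W/R/g/Mid, W/L/k/Hi, W/L/k/Mid, W/L/g/Hi, W/L/g/Mid, W/M/k/Hi, W/M/k/Mid, W/M/g/Hi, W/M/g/Mid, E/R/k/Hi, E/R/k/Mid, E/R/g/Hi, E/R/g/Mid, E/L/k/Hi, E/L/k/Mid, E/L/g/Hi, E/L/g/Mid, E/M/k/Hi, E/M/k/Mid, E/M/g/Hi, E/M/g/Mid. Columns: Ta, Tb, Ha, Hb.
{W/R/k/Hi, W/R/k/Mid} → row (3,3) (3,3) (1,7) (1,7)
{W/R/g/Hi, W/R/g/Mid} → row (3,3) (3,3) (1,8) (1,8)
{W/L/k/Hi, W/L/k/Mid} → row (0,9) (0,9) (1,7) (1,7)
{W/L/g/Hi, W/L/g/Mid} → row (0,9) (0,9) (1,8) (1,8)
{W/M/k/Hi, W/M/k/Mid} → row (8,0) (8,0) (1,7) (1,7)
{W/M/g/Hi, W/M/g/Mid} → row (8,0) (8,0) (1,8) (1,8)
{E/R/k/Hi, E/R/g/Hi, E/L/k/Hi, E/L/g/Hi, E/M/k/Hi, E/M/g/Hi} → row (8,9) (4,4) (8,9) (4,4)
{E/R/k/Mid, E/R/g/Mid, E/L/k/Mid, E/L/g/Mid, E/M/k/Mid, E/M/g/Mid} → row (8,9) (6,3) (8,9) (6,3)
That's 8 distinct rows out of 24 strategies.

8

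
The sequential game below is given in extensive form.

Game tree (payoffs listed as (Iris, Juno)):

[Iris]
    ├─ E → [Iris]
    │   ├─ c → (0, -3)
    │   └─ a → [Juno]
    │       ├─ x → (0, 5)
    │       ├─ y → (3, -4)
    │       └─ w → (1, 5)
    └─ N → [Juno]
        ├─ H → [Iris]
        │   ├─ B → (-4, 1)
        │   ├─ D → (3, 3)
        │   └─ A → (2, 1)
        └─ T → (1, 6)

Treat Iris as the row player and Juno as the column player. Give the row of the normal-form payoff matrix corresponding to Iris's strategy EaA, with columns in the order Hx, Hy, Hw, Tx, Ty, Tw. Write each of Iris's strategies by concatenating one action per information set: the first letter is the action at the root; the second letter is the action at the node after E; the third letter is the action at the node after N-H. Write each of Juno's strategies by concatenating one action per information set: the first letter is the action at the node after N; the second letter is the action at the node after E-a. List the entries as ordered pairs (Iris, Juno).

vs Hx: Iris plays E → Iris plays a at [E] → Juno plays x at [E-a] → (0, 5)
vs Hy: Iris plays E → Iris plays a at [E] → Juno plays y at [E-a] → (3, -4)
vs Hw: Iris plays E → Iris plays a at [E] → Juno plays w at [E-a] → (1, 5)
vs Tx: Iris plays E → Iris plays a at [E] → Juno plays x at [E-a] → (0, 5)
vs Ty: Iris plays E → Iris plays a at [E] → Juno plays y at [E-a] → (3, -4)
vs Tw: Iris plays E → Iris plays a at [E] → Juno plays w at [E-a] → (1, 5)

(0,5) (3,-4) (1,5) (0,5) (3,-4) (1,5)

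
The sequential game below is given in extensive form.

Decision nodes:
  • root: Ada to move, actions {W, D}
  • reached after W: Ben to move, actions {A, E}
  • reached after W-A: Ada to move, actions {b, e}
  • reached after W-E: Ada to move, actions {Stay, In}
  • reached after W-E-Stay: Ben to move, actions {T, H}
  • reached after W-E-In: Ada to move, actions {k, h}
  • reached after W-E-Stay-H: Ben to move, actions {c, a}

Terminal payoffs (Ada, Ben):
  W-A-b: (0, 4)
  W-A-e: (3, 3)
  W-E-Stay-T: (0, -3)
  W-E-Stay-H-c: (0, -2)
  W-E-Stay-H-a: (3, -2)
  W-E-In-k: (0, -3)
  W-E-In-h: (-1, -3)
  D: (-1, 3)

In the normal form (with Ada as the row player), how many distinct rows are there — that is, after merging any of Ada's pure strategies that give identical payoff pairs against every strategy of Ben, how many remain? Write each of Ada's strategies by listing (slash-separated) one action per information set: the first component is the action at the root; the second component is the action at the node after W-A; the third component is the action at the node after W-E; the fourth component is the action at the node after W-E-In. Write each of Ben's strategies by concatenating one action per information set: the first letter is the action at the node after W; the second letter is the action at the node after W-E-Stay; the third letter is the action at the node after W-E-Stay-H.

Ada has 16 pure strategies: W/b/Stay/k, W/b/Stay/h, W/b/In/k, W/b/In/h, W/e/Stay/k, W/e/Stay/h, W/e/In/k, W/e/In/h, D/b/Stay/k, D/b/Stay/h, D/b/In/k, D/b/In/h, D/e/Stay/k, D/e/Stay/h, D/e/In/k, D/e/In/h. Columns: ATc, ATa, AHc, AHa, ETc, ETa, EHc, EHa.
{W/b/Stay/k, W/b/Stay/h} → row (0,4) (0,4) (0,4) (0,4) (0,-3) (0,-3) (0,-2) (3,-2)
{W/b/In/k} → row (0,4) (0,4) (0,4) (0,4) (0,-3) (0,-3) (0,-3) (0,-3)
{W/b/In/h} → row (0,4) (0,4) (0,4) (0,4) (-1,-3) (-1,-3) (-1,-3) (-1,-3)
{W/e/Stay/k, W/e/Stay/h} → row (3,3) (3,3) (3,3) (3,3) (0,-3) (0,-3) (0,-2) (3,-2)
{W/e/In/k} → row (3,3) (3,3) (3,3) (3,3) (0,-3) (0,-3) (0,-3) (0,-3)
{W/e/In/h} → row (3,3) (3,3) (3,3) (3,3) (-1,-3) (-1,-3) (-1,-3) (-1,-3)
{D/b/Stay/k, D/b/Stay/h, D/b/In/k, D/b/In/h, D/e/Stay/k, D/e/Stay/h, D/e/In/k, D/e/In/h} → row (-1,3) (-1,3) (-1,3) (-1,3) (-1,3) (-1,3) (-1,3) (-1,3)
That's 7 distinct rows out of 16 strategies.

7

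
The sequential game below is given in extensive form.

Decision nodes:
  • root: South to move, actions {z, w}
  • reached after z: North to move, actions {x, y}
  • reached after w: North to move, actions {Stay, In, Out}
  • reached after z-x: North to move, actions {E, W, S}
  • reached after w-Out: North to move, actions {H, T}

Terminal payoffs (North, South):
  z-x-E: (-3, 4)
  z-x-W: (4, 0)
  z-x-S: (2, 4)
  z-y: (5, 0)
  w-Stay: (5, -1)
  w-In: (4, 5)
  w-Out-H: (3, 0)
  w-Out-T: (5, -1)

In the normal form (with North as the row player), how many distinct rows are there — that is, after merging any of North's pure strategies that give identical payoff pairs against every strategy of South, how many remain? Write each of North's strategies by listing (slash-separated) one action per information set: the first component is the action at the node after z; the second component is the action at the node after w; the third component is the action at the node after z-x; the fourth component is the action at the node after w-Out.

North has 36 pure strategies: x/Stay/E/H, x/Stay/E/T, x/Stay/W/H, x/Stay/W/T, x/Stay/S/H, x/Stay/S/T, x/In/E/H, x/In/E/T, x/In/W/H, x/In/W/T, x/In/S/H, x/In/S/T, x/Out/E/H, x/Out/E/T, x/Out/W/H, x/Out/W/T, x/Out/S/H, x/Out/S/T, y/Stay/E/H, y/Stay/E/T, y/Stay/W/H, y/Stay/W/T, y/Stay/S/H, y/Stay/S/T, y/In/E/H, y/In/E/T, y/In/W/H, y/In/W/T, y/In/S/H, y/In/S/T, y/Out/E/H, y/Out/E/T, y/Out/W/H, y/Out/W/T, y/Out/S/H, y/Out/S/T. Columns: z, w.
{x/Stay/E/H, x/Stay/E/T, x/Out/E/T} → row (-3,4) (5,-1)
{x/Stay/W/H, x/Stay/W/T, x/Out/W/T} → row (4,0) (5,-1)
{x/Stay/S/H, x/Stay/S/T, x/Out/S/T} → row (2,4) (5,-1)
{x/In/E/H, x/In/E/T} → row (-3,4) (4,5)
{x/In/W/H, x/In/W/T} → row (4,0) (4,5)
{x/In/S/H, x/In/S/T} → row (2,4) (4,5)
{x/Out/E/H} → row (-3,4) (3,0)
{x/Out/W/H} → row (4,0) (3,0)
{x/Out/S/H} → row (2,4) (3,0)
{y/Stay/E/H, y/Stay/E/T, y/Stay/W/H, y/Stay/W/T, y/Stay/S/H, y/Stay/S/T, y/Out/E/T, y/Out/W/T, y/Out/S/T} → row (5,0) (5,-1)
{y/In/E/H, y/In/E/T, y/In/W/H, y/In/W/T, y/In/S/H, y/In/S/T} → row (5,0) (4,5)
{y/Out/E/H, y/Out/W/H, y/Out/S/H} → row (5,0) (3,0)
That's 12 distinct rows out of 36 strategies.

12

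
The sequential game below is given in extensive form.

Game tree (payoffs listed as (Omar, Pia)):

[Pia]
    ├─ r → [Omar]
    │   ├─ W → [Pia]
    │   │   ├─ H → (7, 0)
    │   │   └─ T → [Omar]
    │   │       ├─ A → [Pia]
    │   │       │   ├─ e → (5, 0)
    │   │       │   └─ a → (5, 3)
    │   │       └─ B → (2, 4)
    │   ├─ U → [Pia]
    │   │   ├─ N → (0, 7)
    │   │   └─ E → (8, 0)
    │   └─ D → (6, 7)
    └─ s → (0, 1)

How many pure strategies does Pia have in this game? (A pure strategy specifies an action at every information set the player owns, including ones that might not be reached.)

Pia owns the root with actions {r, s} — two choices.
Pia owns the node after r-W with actions {H, T} — two choices.
Pia owns the node after r-U with actions {N, E} — two choices.
Pia owns the node after r-W-T-A with actions {e, a} — two choices.
A pure strategy fixes one action at each information set independently, so the count is the product 2 × 2 × 2 × 2 = 16.
(For reference, Omar has 6 pure strategies, giving a 16×6 normal-form matrix.)

16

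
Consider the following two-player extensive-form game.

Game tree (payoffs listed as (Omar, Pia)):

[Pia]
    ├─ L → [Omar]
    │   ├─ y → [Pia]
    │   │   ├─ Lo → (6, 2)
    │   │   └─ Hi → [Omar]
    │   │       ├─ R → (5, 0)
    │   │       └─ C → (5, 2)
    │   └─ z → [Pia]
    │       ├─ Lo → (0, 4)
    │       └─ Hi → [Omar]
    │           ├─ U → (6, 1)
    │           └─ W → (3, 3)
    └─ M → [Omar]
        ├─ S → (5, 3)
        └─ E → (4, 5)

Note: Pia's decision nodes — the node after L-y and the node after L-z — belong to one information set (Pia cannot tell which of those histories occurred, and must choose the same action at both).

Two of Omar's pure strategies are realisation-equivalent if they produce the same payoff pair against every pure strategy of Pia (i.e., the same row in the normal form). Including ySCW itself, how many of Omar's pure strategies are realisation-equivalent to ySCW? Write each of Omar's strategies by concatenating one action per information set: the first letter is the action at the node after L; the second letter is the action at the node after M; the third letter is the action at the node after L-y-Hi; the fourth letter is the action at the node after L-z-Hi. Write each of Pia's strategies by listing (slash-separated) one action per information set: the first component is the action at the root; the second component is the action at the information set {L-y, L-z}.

2

Row for ySCW (columns L/Lo, L/Hi, M/Lo, M/Hi): (6,2) (5,2) (5,3) (5,3).
Under ySCW, Omar's choice at the node after L-z-Hi can never be reached regardless of what Pia does, so varying those choices leaves every outcome unchanged.
Holding the reachable choices fixed and varying the unreachable one freely already gives 2 equivalent strategies.
No other strategy reproduces this row, so those 2 are the full class: ySCU, ySCW.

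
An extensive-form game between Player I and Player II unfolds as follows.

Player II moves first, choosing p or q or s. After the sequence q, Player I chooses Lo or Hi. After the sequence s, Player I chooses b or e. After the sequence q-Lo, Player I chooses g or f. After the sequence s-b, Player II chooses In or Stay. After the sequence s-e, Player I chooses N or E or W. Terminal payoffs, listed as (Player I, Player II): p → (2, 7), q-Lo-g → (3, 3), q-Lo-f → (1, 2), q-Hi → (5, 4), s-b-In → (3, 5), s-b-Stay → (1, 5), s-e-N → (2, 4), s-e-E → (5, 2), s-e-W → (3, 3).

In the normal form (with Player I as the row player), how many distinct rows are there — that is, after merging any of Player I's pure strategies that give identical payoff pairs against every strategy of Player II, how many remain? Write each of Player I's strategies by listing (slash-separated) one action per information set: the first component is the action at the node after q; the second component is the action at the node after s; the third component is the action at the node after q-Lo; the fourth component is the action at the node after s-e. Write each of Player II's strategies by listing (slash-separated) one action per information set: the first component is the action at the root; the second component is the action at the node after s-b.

12

Player I has 24 pure strategies: Lo/b/g/N, Lo/b/g/E, Lo/b/g/W, Lo/b/f/N, Lo/b/f/E, Lo/b/f/W, Lo/e/g/N, Lo/e/g/E, Lo/e/g/W, Lo/e/f/N, Lo/e/f/E, Lo/e/f/W, Hi/b/g/N, Hi/b/g/E, Hi/b/g/W, Hi/b/f/N, Hi/b/f/E, Hi/b/f/W, Hi/e/g/N, Hi/e/g/E, Hi/e/g/W, Hi/e/f/N, Hi/e/f/E, Hi/e/f/W. Columns: p/In, p/Stay, q/In, q/Stay, s/In, s/Stay.
{Lo/b/g/N, Lo/b/g/E, Lo/b/g/W} → row (2,7) (2,7) (3,3) (3,3) (3,5) (1,5)
{Lo/b/f/N, Lo/b/f/E, Lo/b/f/W} → row (2,7) (2,7) (1,2) (1,2) (3,5) (1,5)
{Lo/e/g/N} → row (2,7) (2,7) (3,3) (3,3) (2,4) (2,4)
{Lo/e/g/E} → row (2,7) (2,7) (3,3) (3,3) (5,2) (5,2)
{Lo/e/g/W} → row (2,7) (2,7) (3,3) (3,3) (3,3) (3,3)
{Lo/e/f/N} → row (2,7) (2,7) (1,2) (1,2) (2,4) (2,4)
{Lo/e/f/E} → row (2,7) (2,7) (1,2) (1,2) (5,2) (5,2)
{Lo/e/f/W} → row (2,7) (2,7) (1,2) (1,2) (3,3) (3,3)
{Hi/b/g/N, Hi/b/g/E, Hi/b/g/W, Hi/b/f/N, Hi/b/f/E, Hi/b/f/W} → row (2,7) (2,7) (5,4) (5,4) (3,5) (1,5)
{Hi/e/g/N, Hi/e/f/N} → row (2,7) (2,7) (5,4) (5,4) (2,4) (2,4)
{Hi/e/g/E, Hi/e/f/E} → row (2,7) (2,7) (5,4) (5,4) (5,2) (5,2)
{Hi/e/g/W, Hi/e/f/W} → row (2,7) (2,7) (5,4) (5,4) (3,3) (3,3)
That's 12 distinct rows out of 24 strategies.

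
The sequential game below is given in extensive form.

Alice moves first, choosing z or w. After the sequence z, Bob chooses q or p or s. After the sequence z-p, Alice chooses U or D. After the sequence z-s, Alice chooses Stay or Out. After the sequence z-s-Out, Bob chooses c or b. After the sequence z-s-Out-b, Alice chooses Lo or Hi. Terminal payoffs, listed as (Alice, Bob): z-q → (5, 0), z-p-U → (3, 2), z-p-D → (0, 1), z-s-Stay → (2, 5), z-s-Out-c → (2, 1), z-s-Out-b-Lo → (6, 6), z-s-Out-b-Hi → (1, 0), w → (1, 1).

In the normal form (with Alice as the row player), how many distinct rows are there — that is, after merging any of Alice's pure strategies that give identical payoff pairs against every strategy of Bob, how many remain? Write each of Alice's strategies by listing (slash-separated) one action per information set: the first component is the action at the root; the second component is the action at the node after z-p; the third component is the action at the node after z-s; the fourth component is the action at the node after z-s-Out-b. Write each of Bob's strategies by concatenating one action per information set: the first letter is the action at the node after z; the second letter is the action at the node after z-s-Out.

7

Alice has 16 pure strategies: z/U/Stay/Lo, z/U/Stay/Hi, z/U/Out/Lo, z/U/Out/Hi, z/D/Stay/Lo, z/D/Stay/Hi, z/D/Out/Lo, z/D/Out/Hi, w/U/Stay/Lo, w/U/Stay/Hi, w/U/Out/Lo, w/U/Out/Hi, w/D/Stay/Lo, w/D/Stay/Hi, w/D/Out/Lo, w/D/Out/Hi. Columns: qc, qb, pc, pb, sc, sb.
{z/U/Stay/Lo, z/U/Stay/Hi} → row (5,0) (5,0) (3,2) (3,2) (2,5) (2,5)
{z/U/Out/Lo} → row (5,0) (5,0) (3,2) (3,2) (2,1) (6,6)
{z/U/Out/Hi} → row (5,0) (5,0) (3,2) (3,2) (2,1) (1,0)
{z/D/Stay/Lo, z/D/Stay/Hi} → row (5,0) (5,0) (0,1) (0,1) (2,5) (2,5)
{z/D/Out/Lo} → row (5,0) (5,0) (0,1) (0,1) (2,1) (6,6)
{z/D/Out/Hi} → row (5,0) (5,0) (0,1) (0,1) (2,1) (1,0)
{w/U/Stay/Lo, w/U/Stay/Hi, w/U/Out/Lo, w/U/Out/Hi, w/D/Stay/Lo, w/D/Stay/Hi, w/D/Out/Lo, w/D/Out/Hi} → row (1,1) (1,1) (1,1) (1,1) (1,1) (1,1)
That's 7 distinct rows out of 16 strategies.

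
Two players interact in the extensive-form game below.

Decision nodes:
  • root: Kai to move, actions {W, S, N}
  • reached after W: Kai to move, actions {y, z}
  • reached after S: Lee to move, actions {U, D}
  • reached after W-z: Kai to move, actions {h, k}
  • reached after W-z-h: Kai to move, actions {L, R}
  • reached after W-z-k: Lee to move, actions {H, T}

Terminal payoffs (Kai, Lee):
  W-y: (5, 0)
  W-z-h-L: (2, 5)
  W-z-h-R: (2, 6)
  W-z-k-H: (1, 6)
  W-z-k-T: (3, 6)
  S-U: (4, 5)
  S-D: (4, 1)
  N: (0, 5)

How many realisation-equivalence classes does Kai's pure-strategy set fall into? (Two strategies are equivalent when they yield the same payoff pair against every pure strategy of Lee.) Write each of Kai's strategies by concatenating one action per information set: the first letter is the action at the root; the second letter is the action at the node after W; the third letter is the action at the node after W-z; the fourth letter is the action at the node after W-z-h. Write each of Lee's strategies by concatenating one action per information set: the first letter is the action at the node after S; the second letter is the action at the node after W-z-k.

6

Kai has 24 pure strategies: WyhL, WyhR, WykL, WykR, WzhL, WzhR, WzkL, WzkR, SyhL, SyhR, SykL, SykR, SzhL, SzhR, SzkL, SzkR, NyhL, NyhR, NykL, NykR, NzhL, NzhR, NzkL, NzkR. Columns: UH, UT, DH, DT.
{WyhL, WyhR, WykL, WykR} → row (5,0) (5,0) (5,0) (5,0)
{WzhL} → row (2,5) (2,5) (2,5) (2,5)
{WzhR} → row (2,6) (2,6) (2,6) (2,6)
{WzkL, WzkR} → row (1,6) (3,6) (1,6) (3,6)
{SyhL, SyhR, SykL, SykR, SzhL, SzhR, SzkL, SzkR} → row (4,5) (4,5) (4,1) (4,1)
{NyhL, NyhR, NykL, NykR, NzhL, NzhR, NzkL, NzkR} → row (0,5) (0,5) (0,5) (0,5)
That's 6 distinct rows out of 24 strategies.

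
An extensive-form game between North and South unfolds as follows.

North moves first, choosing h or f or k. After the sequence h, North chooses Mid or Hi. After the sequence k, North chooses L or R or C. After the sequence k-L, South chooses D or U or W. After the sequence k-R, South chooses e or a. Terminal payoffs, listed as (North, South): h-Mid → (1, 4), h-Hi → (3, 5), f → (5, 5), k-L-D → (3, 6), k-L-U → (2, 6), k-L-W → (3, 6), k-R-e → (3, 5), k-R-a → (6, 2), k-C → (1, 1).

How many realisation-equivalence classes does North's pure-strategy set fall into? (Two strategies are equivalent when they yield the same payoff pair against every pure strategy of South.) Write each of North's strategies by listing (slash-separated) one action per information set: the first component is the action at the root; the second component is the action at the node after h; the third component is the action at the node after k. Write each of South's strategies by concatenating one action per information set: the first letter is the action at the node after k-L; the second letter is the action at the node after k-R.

6

North has 18 pure strategies: h/Mid/L, h/Mid/R, h/Mid/C, h/Hi/L, h/Hi/R, h/Hi/C, f/Mid/L, f/Mid/R, f/Mid/C, f/Hi/L, f/Hi/R, f/Hi/C, k/Mid/L, k/Mid/R, k/Mid/C, k/Hi/L, k/Hi/R, k/Hi/C. Columns: De, Da, Ue, Ua, We, Wa.
{h/Mid/L, h/Mid/R, h/Mid/C} → row (1,4) (1,4) (1,4) (1,4) (1,4) (1,4)
{h/Hi/L, h/Hi/R, h/Hi/C} → row (3,5) (3,5) (3,5) (3,5) (3,5) (3,5)
{f/Mid/L, f/Mid/R, f/Mid/C, f/Hi/L, f/Hi/R, f/Hi/C} → row (5,5) (5,5) (5,5) (5,5) (5,5) (5,5)
{k/Mid/L, k/Hi/L} → row (3,6) (3,6) (2,6) (2,6) (3,6) (3,6)
{k/Mid/R, k/Hi/R} → row (3,5) (6,2) (3,5) (6,2) (3,5) (6,2)
{k/Mid/C, k/Hi/C} → row (1,1) (1,1) (1,1) (1,1) (1,1) (1,1)
That's 6 distinct rows out of 18 strategies.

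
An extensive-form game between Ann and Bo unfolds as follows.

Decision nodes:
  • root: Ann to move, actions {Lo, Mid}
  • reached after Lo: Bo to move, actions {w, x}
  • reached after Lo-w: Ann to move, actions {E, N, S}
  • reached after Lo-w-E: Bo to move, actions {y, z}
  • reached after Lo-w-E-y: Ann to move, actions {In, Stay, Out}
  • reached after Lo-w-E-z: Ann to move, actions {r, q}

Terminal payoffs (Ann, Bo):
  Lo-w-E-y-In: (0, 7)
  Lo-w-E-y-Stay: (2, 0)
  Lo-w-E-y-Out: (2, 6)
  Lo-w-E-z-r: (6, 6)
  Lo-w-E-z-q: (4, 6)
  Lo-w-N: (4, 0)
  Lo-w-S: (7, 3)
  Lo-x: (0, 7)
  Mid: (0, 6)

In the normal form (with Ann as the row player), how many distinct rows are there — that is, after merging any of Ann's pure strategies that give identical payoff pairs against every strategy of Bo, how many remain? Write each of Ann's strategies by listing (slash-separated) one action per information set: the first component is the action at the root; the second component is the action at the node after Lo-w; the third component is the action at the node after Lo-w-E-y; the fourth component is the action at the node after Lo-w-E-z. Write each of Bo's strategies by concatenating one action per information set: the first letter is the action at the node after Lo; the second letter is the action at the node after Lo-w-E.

Ann has 36 pure strategies: Lo/E/In/r, Lo/E/In/q, Lo/E/Stay/r, Lo/E/Stay/q, Lo/E/Out/r, Lo/E/Out/q, Lo/N/In/r, Lo/N/In/q, Lo/N/Stay/r, Lo/N/Stay/q, Lo/N/Out/r, Lo/N/Out/q, Lo/S/In/r, Lo/S/In/q, Lo/S/Stay/r, Lo/S/Stay/q, Lo/S/Out/r, Lo/S/Out/q, Mid/E/In/r, Mid/E/In/q, Mid/E/Stay/r, Mid/E/Stay/q, Mid/E/Out/r, Mid/E/Out/q, Mid/N/In/r, Mid/N/In/q, Mid/N/Stay/r, Mid/N/Stay/q, Mid/N/Out/r, Mid/N/Out/q, Mid/S/In/r, Mid/S/In/q, Mid/S/Stay/r, Mid/S/Stay/q, Mid/S/Out/r, Mid/S/Out/q. Columns: wy, wz, xy, xz.
{Lo/E/In/r} → row (0,7) (6,6) (0,7) (0,7)
{Lo/E/In/q} → row (0,7) (4,6) (0,7) (0,7)
{Lo/E/Stay/r} → row (2,0) (6,6) (0,7) (0,7)
{Lo/E/Stay/q} → row (2,0) (4,6) (0,7) (0,7)
{Lo/E/Out/r} → row (2,6) (6,6) (0,7) (0,7)
{Lo/E/Out/q} → row (2,6) (4,6) (0,7) (0,7)
{Lo/N/In/r, Lo/N/In/q, Lo/N/Stay/r, Lo/N/Stay/q, Lo/N/Out/r, Lo/N/Out/q} → row (4,0) (4,0) (0,7) (0,7)
{Lo/S/In/r, Lo/S/In/q, Lo/S/Stay/r, Lo/S/Stay/q, Lo/S/Out/r, Lo/S/Out/q} → row (7,3) (7,3) (0,7) (0,7)
{Mid/E/In/r, Mid/E/In/q, Mid/E/Stay/r, Mid/E/Stay/q, Mid/E/Out/r, Mid/E/Out/q, Mid/N/In/r, Mid/N/In/q, Mid/N/Stay/r, Mid/N/Stay/q, Mid/N/Out/r, Mid/N/Out/q, Mid/S/In/r, Mid/S/In/q, Mid/S/Stay/r, Mid/S/Stay/q, Mid/S/Out/r, Mid/S/Out/q} → row (0,6) (0,6) (0,6) (0,6)
That's 9 distinct rows out of 36 strategies.

9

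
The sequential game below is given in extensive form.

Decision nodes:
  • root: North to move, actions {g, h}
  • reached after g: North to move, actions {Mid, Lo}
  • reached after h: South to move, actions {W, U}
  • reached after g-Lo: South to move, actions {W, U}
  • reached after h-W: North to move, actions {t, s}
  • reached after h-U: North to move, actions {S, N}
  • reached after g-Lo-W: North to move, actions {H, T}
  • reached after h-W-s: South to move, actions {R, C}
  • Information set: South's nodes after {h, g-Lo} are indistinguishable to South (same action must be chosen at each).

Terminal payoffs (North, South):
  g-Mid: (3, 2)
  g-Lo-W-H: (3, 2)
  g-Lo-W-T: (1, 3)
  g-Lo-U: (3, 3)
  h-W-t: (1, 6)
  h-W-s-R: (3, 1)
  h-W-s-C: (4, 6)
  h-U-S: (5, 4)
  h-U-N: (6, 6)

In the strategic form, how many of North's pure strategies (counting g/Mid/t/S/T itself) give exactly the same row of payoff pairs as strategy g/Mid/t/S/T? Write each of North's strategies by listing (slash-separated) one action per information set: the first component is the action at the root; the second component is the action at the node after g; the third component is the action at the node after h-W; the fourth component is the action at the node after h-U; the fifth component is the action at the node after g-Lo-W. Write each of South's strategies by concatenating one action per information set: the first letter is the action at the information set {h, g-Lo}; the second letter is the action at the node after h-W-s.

Row for g/Mid/t/S/T (columns WR, WC, UR, UC): (3,2) (3,2) (3,2) (3,2).
Under g/Mid/t/S/T, North's choice at the node after h-W and at the node after h-U and at the node after g-Lo-W can never be reached regardless of what South does, so varying those choices leaves every outcome unchanged.
Holding the reachable choices fixed and varying the unreachable ones freely already gives 2 × 2 × 2 = 8 equivalent strategies.
No other strategy reproduces this row, so those 8 are the full class: g/Mid/t/S/H, g/Mid/t/S/T, g/Mid/t/N/H, g/Mid/t/N/T, g/Mid/s/S/H, g/Mid/s/S/T, g/Mid/s/N/H, g/Mid/s/N/T.

8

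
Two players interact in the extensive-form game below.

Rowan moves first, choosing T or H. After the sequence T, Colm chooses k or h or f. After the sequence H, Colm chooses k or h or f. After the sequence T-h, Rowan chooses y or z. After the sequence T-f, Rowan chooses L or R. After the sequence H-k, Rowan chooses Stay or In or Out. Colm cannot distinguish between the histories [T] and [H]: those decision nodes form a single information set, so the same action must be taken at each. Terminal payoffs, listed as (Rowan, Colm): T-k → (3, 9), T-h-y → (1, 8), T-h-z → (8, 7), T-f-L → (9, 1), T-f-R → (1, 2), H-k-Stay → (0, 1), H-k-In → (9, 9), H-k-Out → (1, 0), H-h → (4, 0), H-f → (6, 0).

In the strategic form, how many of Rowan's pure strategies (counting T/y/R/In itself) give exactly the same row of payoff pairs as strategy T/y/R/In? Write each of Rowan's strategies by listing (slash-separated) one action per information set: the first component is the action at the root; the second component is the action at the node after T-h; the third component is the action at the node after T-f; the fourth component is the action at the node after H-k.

Row for T/y/R/In (columns k, h, f): (3,9) (1,8) (1,2).
Under T/y/R/In, Rowan's choice at the node after H-k can never be reached regardless of what Colm does, so varying those choices leaves every outcome unchanged.
Holding the reachable choices fixed and varying the unreachable one freely already gives 3 equivalent strategies.
No other strategy reproduces this row, so those 3 are the full class: T/y/R/Stay, T/y/R/In, T/y/R/Out.

3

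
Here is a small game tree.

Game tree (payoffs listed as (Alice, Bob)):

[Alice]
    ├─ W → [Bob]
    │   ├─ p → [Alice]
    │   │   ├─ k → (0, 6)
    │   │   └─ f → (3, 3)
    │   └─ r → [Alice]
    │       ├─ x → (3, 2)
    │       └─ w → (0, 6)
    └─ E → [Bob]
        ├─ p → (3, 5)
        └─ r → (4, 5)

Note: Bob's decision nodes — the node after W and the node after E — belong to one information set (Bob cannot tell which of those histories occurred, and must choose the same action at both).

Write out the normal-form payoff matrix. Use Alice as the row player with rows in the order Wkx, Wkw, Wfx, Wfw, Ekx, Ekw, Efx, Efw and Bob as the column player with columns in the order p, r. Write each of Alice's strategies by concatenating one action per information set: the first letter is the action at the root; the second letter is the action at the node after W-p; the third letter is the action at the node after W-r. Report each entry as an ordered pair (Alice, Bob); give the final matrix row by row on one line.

Wkx: (0,6) (3,2) | Wkw: (0,6) (0,6) | Wfx: (3,3) (3,2) | Wfw: (3,3) (0,6) | Ekx: (3,5) (4,5) | Ekw: (3,5) (4,5) | Efx: (3,5) (4,5) | Efw: (3,5) (4,5)

            p        r
 Wkx    (0,6)    (3,2)
 Wkw    (0,6)    (0,6)
 Wfx    (3,3)    (3,2)
 Wfw    (3,3)    (0,6)
 Ekx    (3,5)    (4,5)
 Ekw    (3,5)    (4,5)
 Efx    (3,5)    (4,5)
 Efw    (3,5)    (4,5)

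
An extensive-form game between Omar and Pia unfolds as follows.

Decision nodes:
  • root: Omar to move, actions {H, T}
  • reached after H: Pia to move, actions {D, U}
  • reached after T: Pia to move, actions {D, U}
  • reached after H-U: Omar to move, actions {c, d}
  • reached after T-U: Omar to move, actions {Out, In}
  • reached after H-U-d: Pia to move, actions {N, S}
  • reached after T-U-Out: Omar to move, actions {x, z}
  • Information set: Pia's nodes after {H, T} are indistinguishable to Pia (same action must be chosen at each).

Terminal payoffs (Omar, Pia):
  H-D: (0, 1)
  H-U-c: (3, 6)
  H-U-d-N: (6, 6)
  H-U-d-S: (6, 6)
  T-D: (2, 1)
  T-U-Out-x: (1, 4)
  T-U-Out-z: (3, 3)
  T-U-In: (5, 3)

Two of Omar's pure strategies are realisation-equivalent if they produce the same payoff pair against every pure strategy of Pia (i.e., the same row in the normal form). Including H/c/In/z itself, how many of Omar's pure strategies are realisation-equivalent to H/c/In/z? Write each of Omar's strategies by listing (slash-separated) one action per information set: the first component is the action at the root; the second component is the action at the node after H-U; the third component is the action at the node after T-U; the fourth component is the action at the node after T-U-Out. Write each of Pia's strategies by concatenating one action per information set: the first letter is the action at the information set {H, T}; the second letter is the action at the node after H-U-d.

Row for H/c/In/z (columns DN, DS, UN, US): (0,1) (0,1) (3,6) (3,6).
Under H/c/In/z, Omar's choice at the node after T-U and at the node after T-U-Out can never be reached regardless of what Pia does, so varying those choices leaves every outcome unchanged.
Holding the reachable choices fixed and varying the unreachable ones freely already gives 2 × 2 = 4 equivalent strategies.
No other strategy reproduces this row, so those 4 are the full class: H/c/Out/x, H/c/Out/z, H/c/In/x, H/c/In/z.

4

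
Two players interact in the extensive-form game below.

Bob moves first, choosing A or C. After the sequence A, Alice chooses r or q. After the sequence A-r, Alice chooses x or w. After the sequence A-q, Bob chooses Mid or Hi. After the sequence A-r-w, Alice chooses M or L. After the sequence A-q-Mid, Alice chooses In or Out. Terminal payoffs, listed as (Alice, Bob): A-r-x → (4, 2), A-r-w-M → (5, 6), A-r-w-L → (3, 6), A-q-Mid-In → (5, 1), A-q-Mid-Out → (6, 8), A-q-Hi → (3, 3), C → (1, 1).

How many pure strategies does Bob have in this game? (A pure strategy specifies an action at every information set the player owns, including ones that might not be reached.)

4

Bob owns the root with actions {A, C} — two choices.
Bob owns the node after A-q with actions {Mid, Hi} — two choices.
A pure strategy fixes one action at each information set independently, so the count is the product 2 × 2 = 4.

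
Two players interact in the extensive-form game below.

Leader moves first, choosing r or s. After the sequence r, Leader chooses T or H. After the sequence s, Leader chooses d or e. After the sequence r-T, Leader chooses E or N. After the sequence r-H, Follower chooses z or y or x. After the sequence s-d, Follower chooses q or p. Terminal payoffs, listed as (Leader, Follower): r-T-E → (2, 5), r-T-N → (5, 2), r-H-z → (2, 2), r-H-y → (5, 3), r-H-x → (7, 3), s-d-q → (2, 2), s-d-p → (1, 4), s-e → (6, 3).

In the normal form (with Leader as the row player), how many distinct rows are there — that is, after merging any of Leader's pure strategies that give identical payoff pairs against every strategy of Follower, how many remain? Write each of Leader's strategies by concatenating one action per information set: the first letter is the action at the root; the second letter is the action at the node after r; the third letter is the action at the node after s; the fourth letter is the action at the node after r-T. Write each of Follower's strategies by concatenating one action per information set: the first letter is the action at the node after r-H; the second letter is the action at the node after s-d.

5

Leader has 16 pure strategies: rTdE, rTdN, rTeE, rTeN, rHdE, rHdN, rHeE, rHeN, sTdE, sTdN, sTeE, sTeN, sHdE, sHdN, sHeE, sHeN. Columns: zq, zp, yq, yp, xq, xp.
{rTdE, rTeE} → row (2,5) (2,5) (2,5) (2,5) (2,5) (2,5)
{rTdN, rTeN} → row (5,2) (5,2) (5,2) (5,2) (5,2) (5,2)
{rHdE, rHdN, rHeE, rHeN} → row (2,2) (2,2) (5,3) (5,3) (7,3) (7,3)
{sTdE, sTdN, sHdE, sHdN} → row (2,2) (1,4) (2,2) (1,4) (2,2) (1,4)
{sTeE, sTeN, sHeE, sHeN} → row (6,3) (6,3) (6,3) (6,3) (6,3) (6,3)
That's 5 distinct rows out of 16 strategies.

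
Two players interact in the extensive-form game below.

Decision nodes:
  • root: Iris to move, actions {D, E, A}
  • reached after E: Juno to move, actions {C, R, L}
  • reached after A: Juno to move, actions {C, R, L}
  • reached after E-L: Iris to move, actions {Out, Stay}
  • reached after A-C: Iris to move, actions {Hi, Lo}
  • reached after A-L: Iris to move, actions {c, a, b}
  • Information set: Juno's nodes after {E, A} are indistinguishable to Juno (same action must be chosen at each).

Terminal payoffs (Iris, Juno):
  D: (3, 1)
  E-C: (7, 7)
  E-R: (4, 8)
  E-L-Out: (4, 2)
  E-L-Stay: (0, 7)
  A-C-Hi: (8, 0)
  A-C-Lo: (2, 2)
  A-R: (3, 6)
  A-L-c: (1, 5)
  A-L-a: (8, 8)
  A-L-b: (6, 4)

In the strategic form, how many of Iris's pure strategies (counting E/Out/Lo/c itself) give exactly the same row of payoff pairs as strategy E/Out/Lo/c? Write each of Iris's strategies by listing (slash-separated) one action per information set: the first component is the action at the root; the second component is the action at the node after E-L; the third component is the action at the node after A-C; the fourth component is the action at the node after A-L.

Row for E/Out/Lo/c (columns C, R, L): (7,7) (4,8) (4,2).
Under E/Out/Lo/c, Iris's choice at the node after A-C and at the node after A-L can never be reached regardless of what Juno does, so varying those choices leaves every outcome unchanged.
Holding the reachable choices fixed and varying the unreachable ones freely already gives 2 × 3 = 6 equivalent strategies.
No other strategy reproduces this row, so those 6 are the full class: E/Out/Hi/c, E/Out/Hi/a, E/Out/Hi/b, E/Out/Lo/c, E/Out/Lo/a, E/Out/Lo/b.

6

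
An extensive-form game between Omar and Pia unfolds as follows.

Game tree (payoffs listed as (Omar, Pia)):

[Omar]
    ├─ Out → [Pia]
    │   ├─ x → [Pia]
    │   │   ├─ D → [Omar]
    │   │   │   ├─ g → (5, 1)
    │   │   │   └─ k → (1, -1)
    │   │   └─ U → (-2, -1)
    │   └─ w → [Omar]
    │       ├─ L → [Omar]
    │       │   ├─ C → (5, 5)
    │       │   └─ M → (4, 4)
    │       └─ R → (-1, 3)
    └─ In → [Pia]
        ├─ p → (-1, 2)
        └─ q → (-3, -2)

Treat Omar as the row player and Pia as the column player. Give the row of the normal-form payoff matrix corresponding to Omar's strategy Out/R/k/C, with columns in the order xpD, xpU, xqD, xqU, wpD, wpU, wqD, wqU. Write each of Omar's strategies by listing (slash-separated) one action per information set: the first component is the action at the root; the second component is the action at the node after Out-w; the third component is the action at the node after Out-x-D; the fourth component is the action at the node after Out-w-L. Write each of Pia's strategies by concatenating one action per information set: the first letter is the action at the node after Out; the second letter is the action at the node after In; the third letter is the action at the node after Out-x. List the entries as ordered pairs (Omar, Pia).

(1,-1) (-2,-1) (1,-1) (-2,-1) (-1,3) (-1,3) (-1,3) (-1,3)

vs xpD: Omar plays Out → Pia plays x at [Out] → Pia plays D at [Out-x] → Omar plays k at [Out-x-D] → (1, -1)
vs xpU: Omar plays Out → Pia plays x at [Out] → Pia plays U at [Out-x] → (-2, -1)
vs xqD: Omar plays Out → Pia plays x at [Out] → Pia plays D at [Out-x] → Omar plays k at [Out-x-D] → (1, -1)
vs xqU: Omar plays Out → Pia plays x at [Out] → Pia plays U at [Out-x] → (-2, -1)
vs wpD: Omar plays Out → Pia plays w at [Out] → Omar plays R at [Out-w] → (-1, 3)
vs wpU: Omar plays Out → Pia plays w at [Out] → Omar plays R at [Out-w] → (-1, 3)
vs wqD: Omar plays Out → Pia plays w at [Out] → Omar plays R at [Out-w] → (-1, 3)
vs wqU: Omar plays Out → Pia plays w at [Out] → Omar plays R at [Out-w] → (-1, 3)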